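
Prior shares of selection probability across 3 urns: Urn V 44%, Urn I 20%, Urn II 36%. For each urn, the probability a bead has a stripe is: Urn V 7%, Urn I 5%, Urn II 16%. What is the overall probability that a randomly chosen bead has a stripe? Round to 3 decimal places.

By Bayes' rule, posterior ∝ prior × likelihood:
  Urn V: 0.44 × 0.07 = 0.0308
  Urn I: 0.2 × 0.05 = 0.01
  Urn II: 0.36 × 0.16 = 0.0576
P(striped) = 0.0308 + 0.01 + 0.0576 = 0.0984 → 0.098.

0.098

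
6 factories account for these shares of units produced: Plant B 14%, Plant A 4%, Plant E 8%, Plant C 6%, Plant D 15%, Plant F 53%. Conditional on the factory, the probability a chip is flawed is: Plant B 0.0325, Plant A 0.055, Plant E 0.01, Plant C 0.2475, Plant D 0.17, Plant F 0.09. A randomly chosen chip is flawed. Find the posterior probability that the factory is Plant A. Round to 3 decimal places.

0.023

By Bayes' rule, posterior ∝ prior × likelihood:
  Plant B: 0.14 × 0.0325 = 0.00455
  Plant A: 0.04 × 0.055 = 0.0022
  Plant E: 0.08 × 0.01 = 0.0008
  Plant C: 0.06 × 0.2475 = 0.01485
  Plant D: 0.15 × 0.17 = 0.0255
  Plant F: 0.53 × 0.09 = 0.0477
Normalizing constant = 0.0956.
P(Plant A | evidence) = 0.0022 / 0.0956 ≈ 0.023.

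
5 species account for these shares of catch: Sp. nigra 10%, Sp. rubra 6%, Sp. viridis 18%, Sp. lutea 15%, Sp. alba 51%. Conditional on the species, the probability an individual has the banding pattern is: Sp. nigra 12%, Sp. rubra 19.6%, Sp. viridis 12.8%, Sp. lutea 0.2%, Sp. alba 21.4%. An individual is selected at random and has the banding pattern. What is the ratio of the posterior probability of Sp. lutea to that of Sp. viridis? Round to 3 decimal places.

0.013

By Bayes' rule, posterior ∝ prior × likelihood:
  Sp. nigra: 0.1 × 0.12 = 0.012
  Sp. rubra: 0.06 × 0.196 = 0.01176
  Sp. viridis: 0.18 × 0.128 = 0.02304
  Sp. lutea: 0.15 × 0.002 = 0.0003
  Sp. alba: 0.51 × 0.214 = 0.10914
Sum = 0.15624.
The ratio is 0.0003 / 0.02304 (the normalizer cancels) = 0.013.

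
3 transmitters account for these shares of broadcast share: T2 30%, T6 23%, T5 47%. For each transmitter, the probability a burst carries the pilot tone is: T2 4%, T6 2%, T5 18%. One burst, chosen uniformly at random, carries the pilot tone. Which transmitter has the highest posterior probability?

Prior × likelihood for each hypothesis:
  T2: 0.3 × 0.04 = 0.012
  T6: 0.23 × 0.02 = 0.0046
  T5: 0.47 × 0.18 = 0.0846
Normalizing constant = 0.1012.
Largest term belongs to T5, so T5 is most probable.

T5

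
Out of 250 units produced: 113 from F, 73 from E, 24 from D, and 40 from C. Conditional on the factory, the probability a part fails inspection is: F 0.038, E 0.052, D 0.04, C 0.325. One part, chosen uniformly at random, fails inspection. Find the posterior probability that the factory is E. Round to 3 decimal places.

Unnormalized posteriors (prior × likelihood):
  F: 0.452 × 0.038 = 0.017176
  E: 0.292 × 0.052 = 0.015184
  D: 0.096 × 0.04 = 0.00384
  C: 0.16 × 0.325 = 0.052
Total = 0.0882.
P(E | evidence) = 0.015184 / 0.0882 ≈ 0.172.

0.172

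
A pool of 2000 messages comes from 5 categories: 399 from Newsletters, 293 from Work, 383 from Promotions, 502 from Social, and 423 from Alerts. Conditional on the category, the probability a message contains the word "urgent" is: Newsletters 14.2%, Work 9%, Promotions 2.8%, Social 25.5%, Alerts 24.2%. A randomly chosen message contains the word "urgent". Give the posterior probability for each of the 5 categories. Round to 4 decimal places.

By Bayes' rule, posterior ∝ prior × likelihood:
  Newsletters: 0.1995 × 0.142 = 0.028329
  Work: 0.1465 × 0.09 = 0.013185
  Promotions: 0.1915 × 0.028 = 0.005362
  Social: 0.251 × 0.255 = 0.064005
  Alerts: 0.2115 × 0.242 = 0.051183
Sum = 0.162064.
P(Newsletters | urgent-flag) = 0.028329/0.162064 ≈ 0.1748
P(Work | urgent-flag) = 0.013185/0.162064 ≈ 0.0814
P(Promotions | urgent-flag) = 0.005362/0.162064 ≈ 0.0331
P(Social | urgent-flag) = 0.064005/0.162064 ≈ 0.3949
P(Alerts | urgent-flag) = 0.051183/0.162064 ≈ 0.3158

Newsletters 0.1748, Work 0.0814, Promotions 0.0331, Social 0.3949, Alerts 0.3158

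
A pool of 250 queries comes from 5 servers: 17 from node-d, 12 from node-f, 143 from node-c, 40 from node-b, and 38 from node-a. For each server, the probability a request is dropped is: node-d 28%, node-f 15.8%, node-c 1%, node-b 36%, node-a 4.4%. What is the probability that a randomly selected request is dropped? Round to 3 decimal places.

0.097

Prior × likelihood for each hypothesis:
  node-d: 0.068 × 0.28 = 0.01904
  node-f: 0.048 × 0.158 = 0.007584
  node-c: 0.572 × 0.01 = 0.00572
  node-b: 0.16 × 0.36 = 0.0576
  node-a: 0.152 × 0.044 = 0.006688
P(dropped) = 0.01904 + 0.007584 + 0.00572 + 0.0576 + 0.006688 = 0.096632 → 0.097.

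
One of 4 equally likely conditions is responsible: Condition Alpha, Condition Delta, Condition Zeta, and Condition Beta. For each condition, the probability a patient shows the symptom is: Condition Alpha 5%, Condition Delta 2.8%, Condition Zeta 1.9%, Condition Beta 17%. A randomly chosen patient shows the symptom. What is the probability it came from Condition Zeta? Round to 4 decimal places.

0.0712

Since the prior is uniform, the posterior is proportional to the likelihood:
  Condition Alpha: 0.05
  Condition Delta: 0.028
  Condition Zeta: 0.019
  Condition Beta: 0.17
Sum = 0.267.
P(Condition Zeta | evidence) = 0.019 / 0.267 ≈ 0.0712.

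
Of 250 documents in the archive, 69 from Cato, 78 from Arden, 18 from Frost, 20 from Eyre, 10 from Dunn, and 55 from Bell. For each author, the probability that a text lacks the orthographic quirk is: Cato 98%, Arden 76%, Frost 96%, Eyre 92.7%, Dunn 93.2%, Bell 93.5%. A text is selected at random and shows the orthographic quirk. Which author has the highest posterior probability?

Arden

Taking complements, P(quirk | each) = Cato 0.02, Arden 0.24, Frost 0.04, Eyre 0.073, Dunn 0.068, Bell 0.065.
Prior × likelihood for each hypothesis:
  Cato: 0.276 × 0.02 = 0.00552
  Arden: 0.312 × 0.24 = 0.07488
  Frost: 0.072 × 0.04 = 0.00288
  Eyre: 0.08 × 0.073 = 0.00584
  Dunn: 0.04 × 0.068 = 0.00272
  Bell: 0.22 × 0.065 = 0.0143
Sum = 0.10614.
Largest term belongs to Arden, so Arden is most probable.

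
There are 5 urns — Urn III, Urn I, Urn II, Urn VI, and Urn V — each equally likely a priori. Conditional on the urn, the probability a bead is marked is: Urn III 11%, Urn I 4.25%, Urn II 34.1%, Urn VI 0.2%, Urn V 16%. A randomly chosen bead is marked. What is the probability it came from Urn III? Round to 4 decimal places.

With a uniform prior (1/5 each), posterior ∝ likelihood:
  Urn III: 0.11
  Urn I: 0.0425
  Urn II: 0.341
  Urn VI: 0.002
  Urn V: 0.16
Total = 0.6555.
P(Urn III | evidence) = 0.11 / 0.6555 ≈ 0.1678.

0.1678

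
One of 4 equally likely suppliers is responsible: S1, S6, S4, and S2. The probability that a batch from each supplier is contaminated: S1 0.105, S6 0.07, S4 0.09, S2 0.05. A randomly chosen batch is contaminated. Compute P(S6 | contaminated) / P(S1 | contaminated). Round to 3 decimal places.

0.667

Since the prior is uniform, the posterior is proportional to the likelihood:
  S1: 0.105
  S6: 0.07
  S4: 0.09
  S2: 0.05
Normalizing constant = 0.315.
The ratio is 0.07 / 0.105 (the normalizer cancels) = 0.667.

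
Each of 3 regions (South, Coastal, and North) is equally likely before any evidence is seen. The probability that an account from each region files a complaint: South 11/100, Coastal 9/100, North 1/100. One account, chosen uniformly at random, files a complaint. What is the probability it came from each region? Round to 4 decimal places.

With a uniform prior (1/3 each), posterior ∝ likelihood:
  South: 0.11
  Coastal: 0.09
  North: 0.01
Normalizing constant = 0.21.
P(South | complaint) = 0.11/0.21 ≈ 0.5238
P(Coastal | complaint) = 0.09/0.21 ≈ 0.4286
P(North | complaint) = 0.01/0.21 ≈ 0.0476

South 0.5238, Coastal 0.4286, North 0.0476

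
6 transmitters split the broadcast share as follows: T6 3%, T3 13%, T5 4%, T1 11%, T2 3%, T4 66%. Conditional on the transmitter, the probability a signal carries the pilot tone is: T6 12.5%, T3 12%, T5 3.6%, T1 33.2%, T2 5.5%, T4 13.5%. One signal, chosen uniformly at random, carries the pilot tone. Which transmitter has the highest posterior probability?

Prior × likelihood for each hypothesis:
  T6: 0.03 × 0.125 = 0.00375
  T3: 0.13 × 0.12 = 0.0156
  T5: 0.04 × 0.036 = 0.00144
  T1: 0.11 × 0.332 = 0.03652
  T2: 0.03 × 0.055 = 0.00165
  T4: 0.66 × 0.135 = 0.0891
Normalizing constant = 0.14806.
Largest term belongs to T4, so T4 is most probable.

T4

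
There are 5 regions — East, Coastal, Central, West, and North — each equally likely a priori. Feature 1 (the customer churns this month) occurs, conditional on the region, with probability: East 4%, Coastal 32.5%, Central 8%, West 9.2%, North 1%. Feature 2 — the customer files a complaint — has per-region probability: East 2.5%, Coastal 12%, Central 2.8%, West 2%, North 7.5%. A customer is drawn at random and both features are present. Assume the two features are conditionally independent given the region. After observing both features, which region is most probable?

Since the prior is uniform, the posterior is proportional to the likelihood:
  East: 0.04 × 0.025 = 0.001
  Coastal: 0.325 × 0.12 = 0.039
  Central: 0.08 × 0.028 = 0.00224
  West: 0.092 × 0.02 = 0.00184
  North: 0.01 × 0.075 = 0.00075
Sum = 0.04483.
Largest term belongs to Coastal, so Coastal is most probable.

Coastal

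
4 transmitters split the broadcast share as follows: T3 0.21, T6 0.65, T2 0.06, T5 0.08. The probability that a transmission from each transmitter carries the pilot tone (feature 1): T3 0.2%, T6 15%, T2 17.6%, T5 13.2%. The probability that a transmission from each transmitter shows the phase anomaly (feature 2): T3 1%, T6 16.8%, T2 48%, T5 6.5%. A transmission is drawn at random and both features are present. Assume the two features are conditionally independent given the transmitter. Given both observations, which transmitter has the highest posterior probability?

Prior × likelihood for each hypothesis:
  T3: 0.21 × 0.002 × 0.01 = 0.0000042
  T6: 0.65 × 0.15 × 0.168 = 0.01638
  T2: 0.06 × 0.176 × 0.48 = 0.0050688
  T5: 0.08 × 0.132 × 0.065 = 0.0006864
Normalizing constant = 0.0221394.
Largest term belongs to T6, so T6 is most probable.

T6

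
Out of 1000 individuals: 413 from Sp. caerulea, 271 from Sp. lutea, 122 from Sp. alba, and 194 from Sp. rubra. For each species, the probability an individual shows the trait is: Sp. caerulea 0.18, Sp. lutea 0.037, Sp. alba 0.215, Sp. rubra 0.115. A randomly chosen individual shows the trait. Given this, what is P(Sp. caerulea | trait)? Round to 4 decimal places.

0.5593

By Bayes' rule, posterior ∝ prior × likelihood:
  Sp. caerulea: 0.413 × 0.18 = 0.07434
  Sp. lutea: 0.271 × 0.037 = 0.010027
  Sp. alba: 0.122 × 0.215 = 0.02623
  Sp. rubra: 0.194 × 0.115 = 0.02231
Total = 0.132907.
P(Sp. caerulea | evidence) = 0.07434 / 0.132907 ≈ 0.5593.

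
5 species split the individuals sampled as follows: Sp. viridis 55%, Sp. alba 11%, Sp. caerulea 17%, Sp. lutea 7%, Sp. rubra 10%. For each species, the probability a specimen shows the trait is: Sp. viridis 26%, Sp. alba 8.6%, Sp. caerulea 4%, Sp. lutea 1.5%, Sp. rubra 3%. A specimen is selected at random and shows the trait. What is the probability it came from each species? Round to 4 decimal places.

Sp. viridis 0.8756, Sp. alba 0.0579, Sp. caerulea 0.0416, Sp. lutea 0.0064, Sp. rubra 0.0184

Compute prior × likelihood for every hypothesis:
  Sp. viridis: 0.55 × 0.26 = 0.143
  Sp. alba: 0.11 × 0.086 = 0.00946
  Sp. caerulea: 0.17 × 0.04 = 0.0068
  Sp. lutea: 0.07 × 0.015 = 0.00105
  Sp. rubra: 0.1 × 0.03 = 0.003
Sum = 0.16331.
P(Sp. viridis | trait) = 0.143/0.16331 ≈ 0.8756
P(Sp. alba | trait) = 0.00946/0.16331 ≈ 0.0579
P(Sp. caerulea | trait) = 0.0068/0.16331 ≈ 0.0416
P(Sp. lutea | trait) = 0.00105/0.16331 ≈ 0.0064
P(Sp. rubra | trait) = 0.003/0.16331 ≈ 0.0184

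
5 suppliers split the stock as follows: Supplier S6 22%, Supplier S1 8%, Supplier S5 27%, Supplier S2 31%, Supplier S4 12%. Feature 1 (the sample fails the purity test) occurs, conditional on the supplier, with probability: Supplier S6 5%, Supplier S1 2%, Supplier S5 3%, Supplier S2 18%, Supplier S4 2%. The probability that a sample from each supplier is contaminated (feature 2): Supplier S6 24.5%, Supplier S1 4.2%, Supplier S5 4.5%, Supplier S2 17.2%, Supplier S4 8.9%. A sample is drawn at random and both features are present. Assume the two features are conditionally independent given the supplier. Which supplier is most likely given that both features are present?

Supplier S2

Compute prior × likelihood for every hypothesis:
  Supplier S6: 0.22 × 0.05 × 0.245 = 0.002695
  Supplier S1: 0.08 × 0.02 × 0.042 = 0.0000672
  Supplier S5: 0.27 × 0.03 × 0.045 = 0.0003645
  Supplier S2: 0.31 × 0.18 × 0.172 = 0.0095976
  Supplier S4: 0.12 × 0.02 × 0.089 = 0.0002136
Normalizing constant = 0.0129379.
Largest term belongs to Supplier S2, so Supplier S2 is most probable.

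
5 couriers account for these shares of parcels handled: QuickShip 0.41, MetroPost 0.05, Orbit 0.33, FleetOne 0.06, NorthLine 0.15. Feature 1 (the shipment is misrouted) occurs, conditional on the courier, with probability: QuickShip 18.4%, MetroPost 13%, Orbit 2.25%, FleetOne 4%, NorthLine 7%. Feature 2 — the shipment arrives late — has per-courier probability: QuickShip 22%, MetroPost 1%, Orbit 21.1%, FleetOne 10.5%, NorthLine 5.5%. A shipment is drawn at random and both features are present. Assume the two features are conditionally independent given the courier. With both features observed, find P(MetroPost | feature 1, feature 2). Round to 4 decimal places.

Prior × likelihood for each hypothesis:
  QuickShip: 0.41 × 0.184 × 0.22 = 0.0165968
  MetroPost: 0.05 × 0.13 × 0.01 = 0.000065
  Orbit: 0.33 × 0.0225 × 0.211 = 0.001566675
  FleetOne: 0.06 × 0.04 × 0.105 = 0.000252
  NorthLine: 0.15 × 0.07 × 0.055 = 0.0005775
Normalizing constant = 0.019057975.
P(MetroPost | evidence) = 0.000065 / 0.019057975 ≈ 0.0034.

0.0034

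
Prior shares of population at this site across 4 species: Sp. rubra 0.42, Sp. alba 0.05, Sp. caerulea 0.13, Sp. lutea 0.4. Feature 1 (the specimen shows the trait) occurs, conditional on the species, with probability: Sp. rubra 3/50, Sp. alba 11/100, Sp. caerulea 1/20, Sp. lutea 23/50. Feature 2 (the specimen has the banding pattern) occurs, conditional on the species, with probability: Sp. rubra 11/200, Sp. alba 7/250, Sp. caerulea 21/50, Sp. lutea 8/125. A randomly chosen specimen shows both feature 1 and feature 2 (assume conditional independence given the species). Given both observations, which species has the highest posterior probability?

Sp. lutea

Compute prior × likelihood for every hypothesis:
  Sp. rubra: 0.42 × 0.06 × 0.055 = 0.001386
  Sp. alba: 0.05 × 0.11 × 0.028 = 0.000154
  Sp. caerulea: 0.13 × 0.05 × 0.42 = 0.00273
  Sp. lutea: 0.4 × 0.46 × 0.064 = 0.011776
Sum = 0.016046.
Largest term belongs to Sp. lutea, so Sp. lutea is most probable.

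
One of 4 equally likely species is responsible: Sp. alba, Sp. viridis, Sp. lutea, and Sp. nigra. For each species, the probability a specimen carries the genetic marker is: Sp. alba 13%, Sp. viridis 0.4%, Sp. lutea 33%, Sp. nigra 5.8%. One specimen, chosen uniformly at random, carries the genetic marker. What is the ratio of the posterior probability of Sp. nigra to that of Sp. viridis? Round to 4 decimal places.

With a uniform prior (1/4 each), posterior ∝ likelihood:
  Sp. alba: 0.13
  Sp. viridis: 0.004
  Sp. lutea: 0.33
  Sp. nigra: 0.058
Normalizing constant = 0.522.
The ratio is 0.058 / 0.004 (the normalizer cancels) = 14.5000.

14.5000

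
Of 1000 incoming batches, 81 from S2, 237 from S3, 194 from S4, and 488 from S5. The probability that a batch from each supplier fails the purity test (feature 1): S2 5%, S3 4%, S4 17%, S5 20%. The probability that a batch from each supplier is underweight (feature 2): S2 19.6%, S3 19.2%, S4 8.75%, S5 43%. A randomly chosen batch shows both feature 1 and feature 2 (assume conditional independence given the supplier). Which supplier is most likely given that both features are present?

S5

Prior × likelihood for each hypothesis:
  S2: 0.081 × 0.05 × 0.196 = 0.0007938
  S3: 0.237 × 0.04 × 0.192 = 0.00182016
  S4: 0.194 × 0.17 × 0.0875 = 0.00288575
  S5: 0.488 × 0.2 × 0.43 = 0.041968
Sum = 0.04746771.
Largest term belongs to S5, so S5 is most probable.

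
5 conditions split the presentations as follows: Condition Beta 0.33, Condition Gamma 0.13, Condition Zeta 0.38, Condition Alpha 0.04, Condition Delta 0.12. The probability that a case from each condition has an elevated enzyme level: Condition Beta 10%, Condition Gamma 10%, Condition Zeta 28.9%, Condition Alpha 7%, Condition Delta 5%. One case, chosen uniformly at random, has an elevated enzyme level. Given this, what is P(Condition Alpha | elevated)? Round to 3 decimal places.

Prior × likelihood for each hypothesis:
  Condition Beta: 0.33 × 0.1 = 0.033
  Condition Gamma: 0.13 × 0.1 = 0.013
  Condition Zeta: 0.38 × 0.289 = 0.10982
  Condition Alpha: 0.04 × 0.07 = 0.0028
  Condition Delta: 0.12 × 0.05 = 0.006
Normalizing constant = 0.16462.
P(Condition Alpha | evidence) = 0.0028 / 0.16462 ≈ 0.017.

0.017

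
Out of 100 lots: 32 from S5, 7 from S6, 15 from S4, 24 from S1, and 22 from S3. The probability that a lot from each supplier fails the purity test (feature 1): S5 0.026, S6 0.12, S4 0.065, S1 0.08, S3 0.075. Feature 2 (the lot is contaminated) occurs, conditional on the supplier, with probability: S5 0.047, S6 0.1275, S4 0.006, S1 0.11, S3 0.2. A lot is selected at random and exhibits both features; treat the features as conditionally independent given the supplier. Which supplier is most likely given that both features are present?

Prior × likelihood for each hypothesis:
  S5: 0.32 × 0.026 × 0.047 = 0.00039104
  S6: 0.07 × 0.12 × 0.1275 = 0.001071
  S4: 0.15 × 0.065 × 0.006 = 0.0000585
  S1: 0.24 × 0.08 × 0.11 = 0.002112
  S3: 0.22 × 0.075 × 0.2 = 0.0033
Total = 0.00693254.
Largest term belongs to S3, so S3 is most probable.

S3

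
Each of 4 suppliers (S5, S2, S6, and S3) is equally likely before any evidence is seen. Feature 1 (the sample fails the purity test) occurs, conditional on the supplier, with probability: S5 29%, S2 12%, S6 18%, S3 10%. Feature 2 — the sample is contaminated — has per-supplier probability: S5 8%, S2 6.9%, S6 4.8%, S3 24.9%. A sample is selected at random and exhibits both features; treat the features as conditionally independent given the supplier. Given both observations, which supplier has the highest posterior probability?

With a uniform prior (1/4 each), posterior ∝ likelihood:
  S5: 0.29 × 0.08 = 0.0232
  S2: 0.12 × 0.069 = 0.00828
  S6: 0.18 × 0.048 = 0.00864
  S3: 0.1 × 0.249 = 0.0249
Normalizing constant = 0.06502.
Largest term belongs to S3, so S3 is most probable.

S3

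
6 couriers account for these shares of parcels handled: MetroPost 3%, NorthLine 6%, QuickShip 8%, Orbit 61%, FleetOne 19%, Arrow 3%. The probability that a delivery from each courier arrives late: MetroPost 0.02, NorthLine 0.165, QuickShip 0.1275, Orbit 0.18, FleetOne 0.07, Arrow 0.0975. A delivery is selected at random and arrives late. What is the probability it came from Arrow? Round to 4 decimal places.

Prior × likelihood for each hypothesis:
  MetroPost: 0.03 × 0.02 = 0.0006
  NorthLine: 0.06 × 0.165 = 0.0099
  QuickShip: 0.08 × 0.1275 = 0.0102
  Orbit: 0.61 × 0.18 = 0.1098
  FleetOne: 0.19 × 0.07 = 0.0133
  Arrow: 0.03 × 0.0975 = 0.002925
Sum = 0.146725.
P(Arrow | evidence) = 0.002925 / 0.146725 ≈ 0.0199.

0.0199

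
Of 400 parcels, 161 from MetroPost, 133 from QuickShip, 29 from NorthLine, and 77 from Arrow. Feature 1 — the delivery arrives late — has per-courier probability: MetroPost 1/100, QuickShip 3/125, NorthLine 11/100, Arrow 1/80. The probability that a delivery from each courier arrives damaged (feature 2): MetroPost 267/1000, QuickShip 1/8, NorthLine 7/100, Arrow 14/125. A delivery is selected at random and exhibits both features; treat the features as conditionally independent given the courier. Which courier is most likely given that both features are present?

By Bayes' rule, posterior ∝ prior × likelihood:
  MetroPost: 0.4025 × 0.01 × 0.267 = 0.001074675
  QuickShip: 0.3325 × 0.024 × 0.125 = 0.0009975
  NorthLine: 0.0725 × 0.11 × 0.07 = 0.00055825
  Arrow: 0.1925 × 0.0125 × 0.112 = 0.0002695
Sum = 0.002899925.
Largest term belongs to MetroPost, so MetroPost is most probable.

MetroPost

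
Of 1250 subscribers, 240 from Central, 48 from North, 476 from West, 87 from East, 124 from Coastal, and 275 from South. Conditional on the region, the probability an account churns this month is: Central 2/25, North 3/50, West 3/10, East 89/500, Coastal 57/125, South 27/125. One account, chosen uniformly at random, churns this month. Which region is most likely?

By Bayes' rule, posterior ∝ prior × likelihood:
  Central: 0.192 × 0.08 = 0.01536
  North: 0.0384 × 0.06 = 0.002304
  West: 0.3808 × 0.3 = 0.11424
  East: 0.0696 × 0.178 = 0.0123888
  Coastal: 0.0992 × 0.456 = 0.0452352
  South: 0.22 × 0.216 = 0.04752
Total = 0.237048.
Largest term belongs to West, so West is most probable.

West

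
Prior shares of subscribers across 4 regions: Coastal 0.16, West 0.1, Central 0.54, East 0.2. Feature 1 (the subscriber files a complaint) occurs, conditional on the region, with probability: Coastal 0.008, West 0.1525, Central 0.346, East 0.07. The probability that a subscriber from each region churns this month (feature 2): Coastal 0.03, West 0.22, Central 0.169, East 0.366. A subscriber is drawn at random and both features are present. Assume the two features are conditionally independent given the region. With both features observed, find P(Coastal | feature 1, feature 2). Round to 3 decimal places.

0.001

Compute prior × likelihood for every hypothesis:
  Coastal: 0.16 × 0.008 × 0.03 = 0.0000384
  West: 0.1 × 0.1525 × 0.22 = 0.003355
  Central: 0.54 × 0.346 × 0.169 = 0.03157596
  East: 0.2 × 0.07 × 0.366 = 0.005124
Total = 0.04009336.
P(Coastal | evidence) = 0.0000384 / 0.04009336 ≈ 0.001.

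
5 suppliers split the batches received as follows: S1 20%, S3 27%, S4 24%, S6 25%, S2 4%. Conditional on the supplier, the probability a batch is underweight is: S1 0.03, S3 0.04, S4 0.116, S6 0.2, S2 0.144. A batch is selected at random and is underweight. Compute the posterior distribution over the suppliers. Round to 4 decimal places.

S1 0.0598, S3 0.1076, S4 0.2773, S6 0.4980, S2 0.0574

Compute prior × likelihood for every hypothesis:
  S1: 0.2 × 0.03 = 0.006
  S3: 0.27 × 0.04 = 0.0108
  S4: 0.24 × 0.116 = 0.02784
  S6: 0.25 × 0.2 = 0.05
  S2: 0.04 × 0.144 = 0.00576
Normalizing constant = 0.1004.
P(S1 | underweight) = 0.006/0.1004 ≈ 0.0598
P(S3 | underweight) = 0.0108/0.1004 ≈ 0.1076
P(S4 | underweight) = 0.02784/0.1004 ≈ 0.2773
P(S6 | underweight) = 0.05/0.1004 ≈ 0.4980
P(S2 | underweight) = 0.00576/0.1004 ≈ 0.0574
(Check: 0.0598+0.1076+0.2773+0.4980+0.0574 = 1.0001.)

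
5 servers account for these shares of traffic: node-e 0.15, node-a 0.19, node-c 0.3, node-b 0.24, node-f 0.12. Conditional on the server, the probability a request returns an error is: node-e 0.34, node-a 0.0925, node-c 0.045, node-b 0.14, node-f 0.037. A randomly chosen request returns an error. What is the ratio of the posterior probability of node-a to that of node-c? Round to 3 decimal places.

Compute prior × likelihood for every hypothesis:
  node-e: 0.15 × 0.34 = 0.051
  node-a: 0.19 × 0.0925 = 0.017575
  node-c: 0.3 × 0.045 = 0.0135
  node-b: 0.24 × 0.14 = 0.0336
  node-f: 0.12 × 0.037 = 0.00444
Normalizing constant = 0.120115.
The ratio is 0.017575 / 0.0135 (the normalizer cancels) = 1.302.

1.302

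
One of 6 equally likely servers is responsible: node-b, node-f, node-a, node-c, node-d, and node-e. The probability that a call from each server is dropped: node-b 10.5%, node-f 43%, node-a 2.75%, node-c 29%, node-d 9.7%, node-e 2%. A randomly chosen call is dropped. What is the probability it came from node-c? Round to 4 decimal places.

With a uniform prior (1/6 each), posterior ∝ likelihood:
  node-b: 0.105
  node-f: 0.43
  node-a: 0.0275
  node-c: 0.29
  node-d: 0.097
  node-e: 0.02
Normalizing constant = 0.9695.
P(node-c | evidence) = 0.29 / 0.9695 ≈ 0.2991.

0.2991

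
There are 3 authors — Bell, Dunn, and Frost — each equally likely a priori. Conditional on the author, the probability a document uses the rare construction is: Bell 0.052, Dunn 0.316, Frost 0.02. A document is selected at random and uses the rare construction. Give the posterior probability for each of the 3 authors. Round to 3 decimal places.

Since the prior is uniform, the posterior is proportional to the likelihood:
  Bell: 0.052
  Dunn: 0.316
  Frost: 0.02
Sum = 0.388.
P(Bell | rare-form) = 0.052/0.388 ≈ 0.134
P(Dunn | rare-form) = 0.316/0.388 ≈ 0.814
P(Frost | rare-form) = 0.02/0.388 ≈ 0.052
(Check: 0.134+0.814+0.052 = 1.000.)

Bell 0.134, Dunn 0.814, Frost 0.052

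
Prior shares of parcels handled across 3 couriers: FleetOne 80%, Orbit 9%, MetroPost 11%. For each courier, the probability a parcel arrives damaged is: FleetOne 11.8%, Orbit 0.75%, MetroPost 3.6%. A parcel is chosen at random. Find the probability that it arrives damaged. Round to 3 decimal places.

Prior × likelihood for each hypothesis:
  FleetOne: 0.8 × 0.118 = 0.0944
  Orbit: 0.09 × 0.0075 = 0.000675
  MetroPost: 0.11 × 0.036 = 0.00396
P(damaged) = 0.0944 + 0.000675 + 0.00396 = 0.099035 → 0.099.

0.099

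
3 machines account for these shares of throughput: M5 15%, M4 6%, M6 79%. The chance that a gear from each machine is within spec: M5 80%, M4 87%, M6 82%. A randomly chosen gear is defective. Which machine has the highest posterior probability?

M6

Taking complements, P(defective | each) = M5 0.2, M4 0.13, M6 0.18.
Prior × likelihood for each hypothesis:
  M5: 0.15 × 0.2 = 0.03
  M4: 0.06 × 0.13 = 0.0078
  M6: 0.79 × 0.18 = 0.1422
Normalizing constant = 0.18.
Largest term belongs to M6, so M6 is most probable.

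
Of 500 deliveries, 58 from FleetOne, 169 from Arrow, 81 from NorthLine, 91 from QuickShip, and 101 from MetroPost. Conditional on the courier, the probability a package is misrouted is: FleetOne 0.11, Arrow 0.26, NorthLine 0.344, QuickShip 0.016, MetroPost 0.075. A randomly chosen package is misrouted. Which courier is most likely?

Unnormalized posteriors (prior × likelihood):
  FleetOne: 0.116 × 0.11 = 0.01276
  Arrow: 0.338 × 0.26 = 0.08788
  NorthLine: 0.162 × 0.344 = 0.055728
  QuickShip: 0.182 × 0.016 = 0.002912
  MetroPost: 0.202 × 0.075 = 0.01515
Normalizing constant = 0.17443.
Largest term belongs to Arrow, so Arrow is most probable.

Arrow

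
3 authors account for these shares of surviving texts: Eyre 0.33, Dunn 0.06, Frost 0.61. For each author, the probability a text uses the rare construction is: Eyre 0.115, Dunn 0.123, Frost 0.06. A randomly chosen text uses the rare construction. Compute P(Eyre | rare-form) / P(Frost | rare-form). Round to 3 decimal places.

1.037

Compute prior × likelihood for every hypothesis:
  Eyre: 0.33 × 0.115 = 0.03795
  Dunn: 0.06 × 0.123 = 0.00738
  Frost: 0.61 × 0.06 = 0.0366
Total = 0.08193.
The ratio is 0.03795 / 0.0366 (the normalizer cancels) = 1.037.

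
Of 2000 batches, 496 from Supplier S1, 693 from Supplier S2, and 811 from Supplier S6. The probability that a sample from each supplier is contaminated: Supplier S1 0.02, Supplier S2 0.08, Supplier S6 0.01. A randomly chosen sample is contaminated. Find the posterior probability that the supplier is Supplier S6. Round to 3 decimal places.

0.110

Prior × likelihood for each hypothesis:
  Supplier S1: 0.248 × 0.02 = 0.00496
  Supplier S2: 0.3465 × 0.08 = 0.02772
  Supplier S6: 0.4055 × 0.01 = 0.004055
Normalizing constant = 0.036735.
P(Supplier S6 | evidence) = 0.004055 / 0.036735 ≈ 0.110.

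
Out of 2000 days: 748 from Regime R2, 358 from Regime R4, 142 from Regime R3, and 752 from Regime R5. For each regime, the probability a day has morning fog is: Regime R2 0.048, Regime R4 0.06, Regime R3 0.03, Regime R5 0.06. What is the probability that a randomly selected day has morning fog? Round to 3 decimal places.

0.053

Unnormalized posteriors (prior × likelihood):
  Regime R2: 0.374 × 0.048 = 0.017952
  Regime R4: 0.179 × 0.06 = 0.01074
  Regime R3: 0.071 × 0.03 = 0.00213
  Regime R5: 0.376 × 0.06 = 0.02256
P(fog) = 0.017952 + 0.01074 + 0.00213 + 0.02256 = 0.053382 → 0.053.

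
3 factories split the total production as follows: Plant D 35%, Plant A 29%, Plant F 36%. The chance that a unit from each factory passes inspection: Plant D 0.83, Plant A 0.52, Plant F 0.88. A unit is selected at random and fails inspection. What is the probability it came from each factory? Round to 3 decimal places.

Plant D 0.246, Plant A 0.575, Plant F 0.179

Taking complements, P(nonconforming | each) = Plant D 0.17, Plant A 0.48, Plant F 0.12.
Compute prior × likelihood for every hypothesis:
  Plant D: 0.35 × 0.17 = 0.0595
  Plant A: 0.29 × 0.48 = 0.1392
  Plant F: 0.36 × 0.12 = 0.0432
Total = 0.2419.
P(Plant D | nonconforming) = 0.0595/0.2419 ≈ 0.246
P(Plant A | nonconforming) = 0.1392/0.2419 ≈ 0.575
P(Plant F | nonconforming) = 0.0432/0.2419 ≈ 0.179
(Check: 0.246+0.575+0.179 = 1.000.)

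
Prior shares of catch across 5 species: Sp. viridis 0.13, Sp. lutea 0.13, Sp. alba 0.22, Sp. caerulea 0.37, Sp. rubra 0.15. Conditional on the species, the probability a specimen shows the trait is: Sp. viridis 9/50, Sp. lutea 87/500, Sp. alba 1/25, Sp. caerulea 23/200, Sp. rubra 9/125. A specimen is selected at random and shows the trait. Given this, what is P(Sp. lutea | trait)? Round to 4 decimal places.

0.2091

Prior × likelihood for each hypothesis:
  Sp. viridis: 0.13 × 0.18 = 0.0234
  Sp. lutea: 0.13 × 0.174 = 0.02262
  Sp. alba: 0.22 × 0.04 = 0.0088
  Sp. caerulea: 0.37 × 0.115 = 0.04255
  Sp. rubra: 0.15 × 0.072 = 0.0108
Sum = 0.10817.
P(Sp. lutea | evidence) = 0.02262 / 0.10817 ≈ 0.2091.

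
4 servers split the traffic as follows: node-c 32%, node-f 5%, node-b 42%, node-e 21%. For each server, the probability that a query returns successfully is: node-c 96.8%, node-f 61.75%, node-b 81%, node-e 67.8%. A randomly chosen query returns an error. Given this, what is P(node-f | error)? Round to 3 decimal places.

0.108

Taking complements, P(error | each) = node-c 0.032, node-f 0.3825, node-b 0.19, node-e 0.322.
Compute prior × likelihood for every hypothesis:
  node-c: 0.32 × 0.032 = 0.01024
  node-f: 0.05 × 0.3825 = 0.019125
  node-b: 0.42 × 0.19 = 0.0798
  node-e: 0.21 × 0.322 = 0.06762
Normalizing constant = 0.176785.
P(node-f | evidence) = 0.019125 / 0.176785 ≈ 0.108.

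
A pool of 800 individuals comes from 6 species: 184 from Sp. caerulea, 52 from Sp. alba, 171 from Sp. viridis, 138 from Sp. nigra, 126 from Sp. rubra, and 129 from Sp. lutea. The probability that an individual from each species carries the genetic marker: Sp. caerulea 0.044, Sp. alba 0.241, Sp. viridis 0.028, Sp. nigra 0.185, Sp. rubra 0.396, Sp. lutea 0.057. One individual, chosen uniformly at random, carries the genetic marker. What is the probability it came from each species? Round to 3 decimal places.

Sp. caerulea 0.075, Sp. alba 0.116, Sp. viridis 0.044, Sp. nigra 0.236, Sp. rubra 0.461, Sp. lutea 0.068

Unnormalized posteriors (prior × likelihood):
  Sp. caerulea: 0.23 × 0.044 = 0.01012
  Sp. alba: 0.065 × 0.241 = 0.015665
  Sp. viridis: 0.21375 × 0.028 = 0.005985
  Sp. nigra: 0.1725 × 0.185 = 0.0319125
  Sp. rubra: 0.1575 × 0.396 = 0.06237
  Sp. lutea: 0.16125 × 0.057 = 0.00919125
Normalizing constant = 0.13524375.
P(Sp. caerulea | marker) = 0.01012/0.13524375 ≈ 0.075
P(Sp. alba | marker) = 0.015665/0.13524375 ≈ 0.116
P(Sp. viridis | marker) = 0.005985/0.13524375 ≈ 0.044
P(Sp. nigra | marker) = 0.0319125/0.13524375 ≈ 0.236
P(Sp. rubra | marker) = 0.06237/0.13524375 ≈ 0.461
P(Sp. lutea | marker) = 0.00919125/0.13524375 ≈ 0.068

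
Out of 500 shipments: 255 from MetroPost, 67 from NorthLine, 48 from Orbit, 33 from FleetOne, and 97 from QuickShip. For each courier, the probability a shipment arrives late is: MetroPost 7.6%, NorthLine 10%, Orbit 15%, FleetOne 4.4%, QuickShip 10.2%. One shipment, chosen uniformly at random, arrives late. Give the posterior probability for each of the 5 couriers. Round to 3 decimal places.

Unnormalized posteriors (prior × likelihood):
  MetroPost: 0.51 × 0.076 = 0.03876
  NorthLine: 0.134 × 0.1 = 0.0134
  Orbit: 0.096 × 0.15 = 0.0144
  FleetOne: 0.066 × 0.044 = 0.002904
  QuickShip: 0.194 × 0.102 = 0.019788
Total = 0.089252.
P(MetroPost | late) = 0.03876/0.089252 ≈ 0.434
P(NorthLine | late) = 0.0134/0.089252 ≈ 0.150
P(Orbit | late) = 0.0144/0.089252 ≈ 0.161
P(FleetOne | late) = 0.002904/0.089252 ≈ 0.033
P(QuickShip | late) = 0.019788/0.089252 ≈ 0.222

MetroPost 0.434, NorthLine 0.150, Orbit 0.161, FleetOne 0.033, QuickShip 0.222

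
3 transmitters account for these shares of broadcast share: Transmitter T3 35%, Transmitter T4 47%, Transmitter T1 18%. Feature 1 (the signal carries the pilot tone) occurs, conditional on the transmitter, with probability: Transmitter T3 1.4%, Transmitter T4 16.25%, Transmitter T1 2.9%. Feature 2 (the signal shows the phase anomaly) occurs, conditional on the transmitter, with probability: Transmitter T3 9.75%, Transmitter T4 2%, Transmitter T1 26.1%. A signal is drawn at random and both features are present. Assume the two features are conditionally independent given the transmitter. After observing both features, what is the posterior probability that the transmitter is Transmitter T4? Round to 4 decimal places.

Compute prior × likelihood for every hypothesis:
  Transmitter T3: 0.35 × 0.014 × 0.0975 = 0.00047775
  Transmitter T4: 0.47 × 0.1625 × 0.02 = 0.0015275
  Transmitter T1: 0.18 × 0.029 × 0.261 = 0.00136242
Total = 0.00336767.
P(Transmitter T4 | evidence) = 0.0015275 / 0.00336767 ≈ 0.4536.

0.4536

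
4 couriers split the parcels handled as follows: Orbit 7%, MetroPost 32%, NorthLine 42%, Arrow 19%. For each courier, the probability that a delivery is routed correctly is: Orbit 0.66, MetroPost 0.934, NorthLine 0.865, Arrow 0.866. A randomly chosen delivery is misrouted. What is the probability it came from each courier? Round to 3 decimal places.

Taking complements, P(misrouted | each) = Orbit 0.34, MetroPost 0.066, NorthLine 0.135, Arrow 0.134.
Prior × likelihood for each hypothesis:
  Orbit: 0.07 × 0.34 = 0.0238
  MetroPost: 0.32 × 0.066 = 0.02112
  NorthLine: 0.42 × 0.135 = 0.0567
  Arrow: 0.19 × 0.134 = 0.02546
Total = 0.12708.
P(Orbit | misrouted) = 0.0238/0.12708 ≈ 0.187
P(MetroPost | misrouted) = 0.02112/0.12708 ≈ 0.166
P(NorthLine | misrouted) = 0.0567/0.12708 ≈ 0.446
P(Arrow | misrouted) = 0.02546/0.12708 ≈ 0.200

Orbit 0.187, MetroPost 0.166, NorthLine 0.446, Arrow 0.200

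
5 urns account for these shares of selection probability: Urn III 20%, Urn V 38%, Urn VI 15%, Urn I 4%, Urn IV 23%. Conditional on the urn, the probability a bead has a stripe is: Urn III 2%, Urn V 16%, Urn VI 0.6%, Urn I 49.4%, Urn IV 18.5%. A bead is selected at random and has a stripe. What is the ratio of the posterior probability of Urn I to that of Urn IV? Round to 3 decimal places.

Unnormalized posteriors (prior × likelihood):
  Urn III: 0.2 × 0.02 = 0.004
  Urn V: 0.38 × 0.16 = 0.0608
  Urn VI: 0.15 × 0.006 = 0.0009
  Urn I: 0.04 × 0.494 = 0.01976
  Urn IV: 0.23 × 0.185 = 0.04255
Normalizing constant = 0.12801.
The ratio is 0.01976 / 0.04255 (the normalizer cancels) = 0.464.

0.464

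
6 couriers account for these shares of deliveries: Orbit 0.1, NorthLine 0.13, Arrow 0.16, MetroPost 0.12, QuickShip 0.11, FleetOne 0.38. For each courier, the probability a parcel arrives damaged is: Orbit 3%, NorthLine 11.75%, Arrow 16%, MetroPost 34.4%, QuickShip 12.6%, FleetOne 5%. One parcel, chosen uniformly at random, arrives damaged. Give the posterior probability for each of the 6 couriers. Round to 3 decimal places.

Orbit 0.025, NorthLine 0.129, Arrow 0.217, MetroPost 0.350, QuickShip 0.117, FleetOne 0.161

Prior × likelihood for each hypothesis:
  Orbit: 0.1 × 0.03 = 0.003
  NorthLine: 0.13 × 0.1175 = 0.015275
  Arrow: 0.16 × 0.16 = 0.0256
  MetroPost: 0.12 × 0.344 = 0.04128
  QuickShip: 0.11 × 0.126 = 0.01386
  FleetOne: 0.38 × 0.05 = 0.019
Total = 0.118015.
P(Orbit | damaged) = 0.003/0.118015 ≈ 0.025
P(NorthLine | damaged) = 0.015275/0.118015 ≈ 0.129
P(Arrow | damaged) = 0.0256/0.118015 ≈ 0.217
P(MetroPost | damaged) = 0.04128/0.118015 ≈ 0.350
P(QuickShip | damaged) = 0.01386/0.118015 ≈ 0.117
P(FleetOne | damaged) = 0.019/0.118015 ≈ 0.161
(Check: 0.025+0.129+0.217+0.350+0.117+0.161 = 0.999.)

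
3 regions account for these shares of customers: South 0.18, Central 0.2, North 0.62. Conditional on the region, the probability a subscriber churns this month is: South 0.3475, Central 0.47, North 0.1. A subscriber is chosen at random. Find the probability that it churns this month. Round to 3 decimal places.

0.219

By Bayes' rule, posterior ∝ prior × likelihood:
  South: 0.18 × 0.3475 = 0.06255
  Central: 0.2 × 0.47 = 0.094
  North: 0.62 × 0.1 = 0.062
P(churn) = 0.06255 + 0.094 + 0.062 = 0.21855 → 0.219.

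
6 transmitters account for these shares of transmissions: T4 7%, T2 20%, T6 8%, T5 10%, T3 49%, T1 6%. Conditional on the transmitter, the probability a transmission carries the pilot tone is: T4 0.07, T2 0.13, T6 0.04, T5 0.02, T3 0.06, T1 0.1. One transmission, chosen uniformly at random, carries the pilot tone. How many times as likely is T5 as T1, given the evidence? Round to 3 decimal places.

0.333

Prior × likelihood for each hypothesis:
  T4: 0.07 × 0.07 = 0.0049
  T2: 0.2 × 0.13 = 0.026
  T6: 0.08 × 0.04 = 0.0032
  T5: 0.1 × 0.02 = 0.002
  T3: 0.49 × 0.06 = 0.0294
  T1: 0.06 × 0.1 = 0.006
Normalizing constant = 0.0715.
The ratio is 0.002 / 0.006 (the normalizer cancels) = 0.333.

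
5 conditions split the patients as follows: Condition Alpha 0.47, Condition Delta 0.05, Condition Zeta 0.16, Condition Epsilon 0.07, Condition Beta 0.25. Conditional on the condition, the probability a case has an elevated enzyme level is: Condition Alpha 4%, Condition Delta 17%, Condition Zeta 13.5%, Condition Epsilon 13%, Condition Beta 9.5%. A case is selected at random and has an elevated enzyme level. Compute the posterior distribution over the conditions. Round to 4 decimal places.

Prior × likelihood for each hypothesis:
  Condition Alpha: 0.47 × 0.04 = 0.0188
  Condition Delta: 0.05 × 0.17 = 0.0085
  Condition Zeta: 0.16 × 0.135 = 0.0216
  Condition Epsilon: 0.07 × 0.13 = 0.0091
  Condition Beta: 0.25 × 0.095 = 0.02375
Total = 0.08175.
P(Condition Alpha | elevated) = 0.0188/0.08175 ≈ 0.2300
P(Condition Delta | elevated) = 0.0085/0.08175 ≈ 0.1040
P(Condition Zeta | elevated) = 0.0216/0.08175 ≈ 0.2642
P(Condition Epsilon | elevated) = 0.0091/0.08175 ≈ 0.1113
P(Condition Beta | elevated) = 0.02375/0.08175 ≈ 0.2905

Condition Alpha 0.2300, Condition Delta 0.1040, Condition Zeta 0.2642, Condition Epsilon 0.1113, Condition Beta 0.2905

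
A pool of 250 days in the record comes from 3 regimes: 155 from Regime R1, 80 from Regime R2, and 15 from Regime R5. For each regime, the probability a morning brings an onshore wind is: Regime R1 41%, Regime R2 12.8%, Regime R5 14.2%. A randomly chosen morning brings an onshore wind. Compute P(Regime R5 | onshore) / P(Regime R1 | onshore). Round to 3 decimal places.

By Bayes' rule, posterior ∝ prior × likelihood:
  Regime R1: 0.62 × 0.41 = 0.2542
  Regime R2: 0.32 × 0.128 = 0.04096
  Regime R5: 0.06 × 0.142 = 0.00852
Total = 0.30368.
The ratio is 0.00852 / 0.2542 (the normalizer cancels) = 0.034.

0.034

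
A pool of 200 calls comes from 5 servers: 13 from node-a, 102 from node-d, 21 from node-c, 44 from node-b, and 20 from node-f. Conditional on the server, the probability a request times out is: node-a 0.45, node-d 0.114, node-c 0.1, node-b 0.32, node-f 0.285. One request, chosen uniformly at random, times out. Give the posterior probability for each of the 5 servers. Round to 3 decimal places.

Compute prior × likelihood for every hypothesis:
  node-a: 0.065 × 0.45 = 0.02925
  node-d: 0.51 × 0.114 = 0.05814
  node-c: 0.105 × 0.1 = 0.0105
  node-b: 0.22 × 0.32 = 0.0704
  node-f: 0.1 × 0.285 = 0.0285
Normalizing constant = 0.19679.
P(node-a | timeout) = 0.02925/0.19679 ≈ 0.149
P(node-d | timeout) = 0.05814/0.19679 ≈ 0.295
P(node-c | timeout) = 0.0105/0.19679 ≈ 0.053
P(node-b | timeout) = 0.0704/0.19679 ≈ 0.358
P(node-f | timeout) = 0.0285/0.19679 ≈ 0.145

node-a 0.149, node-d 0.295, node-c 0.053, node-b 0.358, node-f 0.145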